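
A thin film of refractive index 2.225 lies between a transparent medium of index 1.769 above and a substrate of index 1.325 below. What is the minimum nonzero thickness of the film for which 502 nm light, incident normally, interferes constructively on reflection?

56.4 nm

Ray reflecting at the top interface goes from n = 1.769 toward n = 2.225: a half-wave phase shift.
At the lower boundary (n = 2.225 to n = 1.325) the reflected ray undergoes no phase shift.
Net: one phase inversion between the two reflected rays.
With one net inversion, constructive interference in reflection requires 2 n t = (m + ½) λ.
Minimum at m = 0: t = λ / (4 n) = 502 / (4 × 2.225) = 56.4 nm.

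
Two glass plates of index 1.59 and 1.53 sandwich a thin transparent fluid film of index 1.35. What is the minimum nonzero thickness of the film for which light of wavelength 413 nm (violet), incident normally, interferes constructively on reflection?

76.5 nm

Ray reflecting at the top interface goes from n = 1.59 toward n = 1.35: no phase shift.
Ray reflecting at the bottom interface goes from n = 1.35 toward n = 1.53: a half-wave phase shift.
Exactly one π shift → a net half-wave offset.
For maximum reflection here: 2 n t = (m + ½) λ.
Minimum at m = 0: t = λ / (4 n) = 413 / (4 × 1.35) = 76.5 nm.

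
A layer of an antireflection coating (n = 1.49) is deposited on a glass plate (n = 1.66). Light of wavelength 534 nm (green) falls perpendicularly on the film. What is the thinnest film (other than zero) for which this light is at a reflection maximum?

Top surface (1.0 → 1.49): reflection off a higher-index medium gives a half-wave phase shift.
At the lower boundary (n = 1.49 to n = 1.66) the reflected ray undergoes a half-wave phase shift.
Net: no relative phase inversion (both shifts match).
For maximum reflection here: 2 n t = m λ.
Minimum nonzero at m = 1: t = λ / (2 n) = 534 / (2 × 1.49) = 179 nm.

179 nm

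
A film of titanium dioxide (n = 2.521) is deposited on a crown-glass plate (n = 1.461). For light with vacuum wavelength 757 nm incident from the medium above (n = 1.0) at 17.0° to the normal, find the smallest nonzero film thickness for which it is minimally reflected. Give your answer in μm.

0.151 μm

Ray reflecting at the top interface goes from n = 1.0 toward n = 2.521: a half-wave phase shift.
At the lower boundary (n = 2.521 to n = 1.461) the reflected ray undergoes no phase shift.
The two reflections differ by half a wavelength.
With one net inversion, destructive interference in reflection requires 2 n t cos θ_r = m λ.
Snell's law: 1.0 sin 17.0° = 2.521 sin θ_r → sin θ_r = 0.116, cos θ_r = 0.993.
Minimum nonzero at m = 1: t = λ / (2 n cos θ_r) = 757 / (2 × 2.521 × 0.993) = 151 nm.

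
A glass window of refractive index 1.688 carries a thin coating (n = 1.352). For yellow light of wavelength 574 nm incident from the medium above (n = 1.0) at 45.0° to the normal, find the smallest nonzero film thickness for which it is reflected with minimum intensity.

Top surface (1.0 → 1.352): reflection off a higher-index medium gives a half-wave phase shift.
At the lower boundary (n = 1.352 to n = 1.688) the reflected ray undergoes a half-wave phase shift.
Zero or two π shifts → no net half-wave offset.
For minimum reflection here: 2 n t cos θ_r = (m + ½) λ.
Snell's law: 1.0 sin 45.0° = 1.352 sin θ_r → sin θ_r = 0.523, cos θ_r = 0.852.
Minimum at m = 0: t = λ / (4 n cos θ_r) = 574 / (4 × 1.352 × 0.852) = 125 nm.

125 nm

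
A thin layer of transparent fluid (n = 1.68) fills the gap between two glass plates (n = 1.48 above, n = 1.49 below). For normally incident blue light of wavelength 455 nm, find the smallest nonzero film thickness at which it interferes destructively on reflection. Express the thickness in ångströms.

1354 Å

Top surface (1.48 → 1.68): reflection off a higher-index medium gives a half-wave phase shift.
Ray reflecting at the bottom interface goes from n = 1.68 toward n = 1.49: no phase shift.
Net: one phase inversion between the two reflected rays.
With one net inversion, destructive interference in reflection requires 2 n t = m λ.
Minimum nonzero at m = 1: t = λ / (2 n) = 455 / (2 × 1.68) = 135 nm.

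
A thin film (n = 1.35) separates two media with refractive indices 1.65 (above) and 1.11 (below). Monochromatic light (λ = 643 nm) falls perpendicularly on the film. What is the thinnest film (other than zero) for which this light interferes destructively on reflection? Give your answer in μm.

0.119 μm

Top surface (1.65 → 1.35): reflection off a lower-index medium gives no phase shift.
At the lower boundary (n = 1.35 to n = 1.11) the reflected ray undergoes no phase shift.
Net: no relative phase inversion (both shifts match).
With no net inversion, destructive interference in reflection requires 2 n t = (m + ½) λ.
Minimum at m = 0: t = λ / (4 n) = 643 / (4 × 1.35) = 119 nm.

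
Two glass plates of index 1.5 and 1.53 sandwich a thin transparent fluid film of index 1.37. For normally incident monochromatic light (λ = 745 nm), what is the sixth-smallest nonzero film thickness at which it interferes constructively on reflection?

At the upper boundary (n = 1.5 to n = 1.37) the reflected ray undergoes no phase shift.
Ray reflecting at the bottom interface goes from n = 1.37 toward n = 1.53: a half-wave phase shift.
Exactly one π shift → a net half-wave offset.
With one net inversion, constructive interference in reflection requires 2 n t = (m + ½) λ.
The sixth-smallest nonzero thickness corresponds to m = 5: t = (m + ½) λ / (2 n) = 5.50 × 745 / (2 × 1.37) = 1495 nm.

1495 nm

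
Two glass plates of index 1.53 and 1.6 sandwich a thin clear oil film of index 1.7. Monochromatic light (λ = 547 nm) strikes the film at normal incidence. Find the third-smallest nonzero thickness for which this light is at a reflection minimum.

483 nm

Ray reflecting at the top interface goes from n = 1.53 toward n = 1.7: a half-wave phase shift.
At the lower boundary (n = 1.7 to n = 1.6) the reflected ray undergoes no phase shift.
The two reflections differ by half a wavelength.
So the condition for destructive reflection is 2 n t = m λ.
The third-smallest nonzero thickness corresponds to m = 3: t = m λ / (2 n) = 3.00 × 547 / (2 × 1.7) = 483 nm.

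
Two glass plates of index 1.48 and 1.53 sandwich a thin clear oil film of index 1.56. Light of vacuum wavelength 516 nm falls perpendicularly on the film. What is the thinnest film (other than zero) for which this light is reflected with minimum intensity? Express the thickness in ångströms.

1654 Å

Ray reflecting at the top interface goes from n = 1.48 toward n = 1.56: a half-wave phase shift.
At the lower boundary (n = 1.56 to n = 1.53) the reflected ray undergoes no phase shift.
Exactly one π shift → a net half-wave offset.
So the condition for destructive reflection is 2 n t = m λ.
Minimum nonzero at m = 1: t = λ / (2 n) = 516 / (2 × 1.56) = 165 nm.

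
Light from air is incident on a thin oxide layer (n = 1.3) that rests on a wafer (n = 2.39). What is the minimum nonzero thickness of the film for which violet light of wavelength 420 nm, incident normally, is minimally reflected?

80.8 nm

Top surface (1.0 → 1.3): reflection off a higher-index medium gives a half-wave phase shift.
Bottom surface (1.3 → 2.39): reflection off a higher-index medium gives a half-wave phase shift.
Zero or two π shifts → no net half-wave offset.
With no net inversion, destructive interference in reflection requires 2 n t = (m + ½) λ.
Minimum at m = 0: t = λ / (4 n) = 420 / (4 × 1.3) = 80.8 nm.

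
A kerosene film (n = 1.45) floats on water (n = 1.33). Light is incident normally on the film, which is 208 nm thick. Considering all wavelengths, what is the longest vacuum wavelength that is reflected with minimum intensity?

At the upper boundary (n = 1.0 to n = 1.45) the reflected ray undergoes a half-wave phase shift.
Ray reflecting at the bottom interface goes from n = 1.45 toward n = 1.33: no phase shift.
Net: one phase inversion between the two reflected rays.
So the condition for destructive reflection is 2 n t = m λ.
λ = 2 n t / m. The longest wavelength is m = 1: λ = 2 × 1.45 × 208 / 1.00 = 603 nm.

603 nm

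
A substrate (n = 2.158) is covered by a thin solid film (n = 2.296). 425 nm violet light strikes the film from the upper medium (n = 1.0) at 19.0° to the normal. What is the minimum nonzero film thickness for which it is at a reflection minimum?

Ray reflecting at the top interface goes from n = 1.0 toward n = 2.296: a half-wave phase shift.
At the lower boundary (n = 2.296 to n = 2.158) the reflected ray undergoes no phase shift.
Net: one phase inversion between the two reflected rays.
So the condition for destructive reflection is 2 n t cos θ_r = m λ.
Snell's law: 1.0 sin 19.0° = 2.296 sin θ_r → sin θ_r = 0.142, cos θ_r = 0.990.
Minimum nonzero at m = 1: t = λ / (2 n cos θ_r) = 425 / (2 × 2.296 × 0.990) = 93.5 nm.

93.5 nm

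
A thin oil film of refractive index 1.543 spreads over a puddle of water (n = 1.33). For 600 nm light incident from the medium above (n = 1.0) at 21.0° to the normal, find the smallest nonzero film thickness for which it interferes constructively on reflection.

99.9 nm

At the upper boundary (n = 1.0 to n = 1.543) the reflected ray undergoes a half-wave phase shift.
Ray reflecting at the bottom interface goes from n = 1.543 toward n = 1.33: no phase shift.
Exactly one π shift → a net half-wave offset.
With one net inversion, constructive interference in reflection requires 2 n t cos θ_r = (m + ½) λ.
Snell's law: 1.0 sin 21.0° = 1.543 sin θ_r → sin θ_r = 0.232, cos θ_r = 0.973.
Minimum at m = 0: t = λ / (4 n cos θ_r) = 600 / (4 × 1.543 × 0.973) = 99.9 nm.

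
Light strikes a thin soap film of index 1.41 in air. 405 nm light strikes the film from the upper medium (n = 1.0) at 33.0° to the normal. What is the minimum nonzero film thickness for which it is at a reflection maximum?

Top surface (1.0 → 1.41): reflection off a higher-index medium gives a half-wave phase shift.
At the lower boundary (n = 1.41 to n = 1.0) the reflected ray undergoes no phase shift.
Exactly one π shift → a net half-wave offset.
For maximum reflection here: 2 n t cos θ_r = (m + ½) λ.
Snell's law: 1.0 sin 33.0° = 1.41 sin θ_r → sin θ_r = 0.386, cos θ_r = 0.922.
Minimum at m = 0: t = λ / (4 n cos θ_r) = 405 / (4 × 1.41 × 0.922) = 77.9 nm.

77.9 nm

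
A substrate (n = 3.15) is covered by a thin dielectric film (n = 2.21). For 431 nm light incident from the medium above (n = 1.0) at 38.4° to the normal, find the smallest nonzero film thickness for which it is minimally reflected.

50.8 nm

Top surface (1.0 → 2.21): reflection off a higher-index medium gives a half-wave phase shift.
Ray reflecting at the bottom interface goes from n = 2.21 toward n = 3.15: a half-wave phase shift.
Zero or two π shifts → no net half-wave offset.
For minimum reflection here: 2 n t cos θ_r = (m + ½) λ.
Snell's law: 1.0 sin 38.4° = 2.21 sin θ_r → sin θ_r = 0.281, cos θ_r = 0.960.
Minimum at m = 0: t = λ / (4 n cos θ_r) = 431 / (4 × 2.21 × 0.960) = 50.8 nm.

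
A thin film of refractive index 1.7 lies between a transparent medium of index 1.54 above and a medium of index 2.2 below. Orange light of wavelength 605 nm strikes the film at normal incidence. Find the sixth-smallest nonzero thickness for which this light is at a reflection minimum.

At the upper boundary (n = 1.54 to n = 1.7) the reflected ray undergoes a half-wave phase shift.
Ray reflecting at the bottom interface goes from n = 1.7 toward n = 2.2: a half-wave phase shift.
Zero or two π shifts → no net half-wave offset.
With no net inversion, destructive interference in reflection requires 2 n t = (m + ½) λ.
The sixth-smallest nonzero thickness corresponds to m = 5: t = (m + ½) λ / (2 n) = 5.50 × 605 / (2 × 1.7) = 979 nm.

979 nm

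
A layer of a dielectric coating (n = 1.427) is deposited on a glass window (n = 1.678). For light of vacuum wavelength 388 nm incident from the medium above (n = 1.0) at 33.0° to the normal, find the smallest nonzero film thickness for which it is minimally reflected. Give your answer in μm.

0.0735 μm

At the upper boundary (n = 1.0 to n = 1.427) the reflected ray undergoes a half-wave phase shift.
Ray reflecting at the bottom interface goes from n = 1.427 toward n = 1.678: a half-wave phase shift.
Net: no relative phase inversion (both shifts match).
With no net inversion, destructive interference in reflection requires 2 n t cos θ_r = (m + ½) λ.
Snell's law: 1.0 sin 33.0° = 1.427 sin θ_r → sin θ_r = 0.382, cos θ_r = 0.924.
Minimum at m = 0: t = λ / (4 n cos θ_r) = 388 / (4 × 1.427 × 0.924) = 73.5 nm.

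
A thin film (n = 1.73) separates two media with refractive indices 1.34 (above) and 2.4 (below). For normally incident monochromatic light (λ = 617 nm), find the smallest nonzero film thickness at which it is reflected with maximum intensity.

Top surface (1.34 → 1.73): reflection off a higher-index medium gives a half-wave phase shift.
At the lower boundary (n = 1.73 to n = 2.4) the reflected ray undergoes a half-wave phase shift.
Zero or two π shifts → no net half-wave offset.
So the condition for constructive reflection is 2 n t = m λ.
Minimum nonzero at m = 1: t = λ / (2 n) = 617 / (2 × 1.73) = 178 nm.

178 nm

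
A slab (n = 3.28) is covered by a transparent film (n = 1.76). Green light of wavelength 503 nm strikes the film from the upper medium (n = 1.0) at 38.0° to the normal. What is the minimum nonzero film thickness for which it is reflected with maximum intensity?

153 nm

At the upper boundary (n = 1.0 to n = 1.76) the reflected ray undergoes a half-wave phase shift.
Ray reflecting at the bottom interface goes from n = 1.76 toward n = 3.28: a half-wave phase shift.
The two reflections carry the same phase change, so no net offset.
For maximum reflection here: 2 n t cos θ_r = m λ.
Snell's law: 1.0 sin 38.0° = 1.76 sin θ_r → sin θ_r = 0.350, cos θ_r = 0.937.
Minimum nonzero at m = 1: t = λ / (2 n cos θ_r) = 503 / (2 × 1.76 × 0.937) = 153 nm.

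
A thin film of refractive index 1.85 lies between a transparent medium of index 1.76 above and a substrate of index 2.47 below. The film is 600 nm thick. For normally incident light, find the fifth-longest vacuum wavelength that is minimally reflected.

493 nm

At the upper boundary (n = 1.76 to n = 1.85) the reflected ray undergoes a half-wave phase shift.
Ray reflecting at the bottom interface goes from n = 1.85 toward n = 2.47: a half-wave phase shift.
Zero or two π shifts → no net half-wave offset.
With no net inversion, destructive interference in reflection requires 2 n t = (m + ½) λ.
λ = 2 n t / (m + ½). The fifth-longest wavelength is m = 4: λ = 2 × 1.85 × 600 / 4.50 = 493 nm.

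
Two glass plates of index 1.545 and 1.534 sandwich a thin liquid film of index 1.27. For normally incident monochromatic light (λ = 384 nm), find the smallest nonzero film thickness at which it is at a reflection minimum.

At the upper boundary (n = 1.545 to n = 1.27) the reflected ray undergoes no phase shift.
At the lower boundary (n = 1.27 to n = 1.534) the reflected ray undergoes a half-wave phase shift.
Net: one phase inversion between the two reflected rays.
So the condition for destructive reflection is 2 n t = m λ.
Minimum nonzero at m = 1: t = λ / (2 n) = 384 / (2 × 1.27) = 151 nm.

151 nm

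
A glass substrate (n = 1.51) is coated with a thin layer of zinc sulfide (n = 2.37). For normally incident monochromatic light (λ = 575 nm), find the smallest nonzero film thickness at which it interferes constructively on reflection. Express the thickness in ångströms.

607 Å

At the upper boundary (n = 1.0 to n = 2.37) the reflected ray undergoes a half-wave phase shift.
At the lower boundary (n = 2.37 to n = 1.51) the reflected ray undergoes no phase shift.
Exactly one π shift → a net half-wave offset.
With one net inversion, constructive interference in reflection requires 2 n t = (m + ½) λ.
Minimum at m = 0: t = λ / (4 n) = 575 / (4 × 2.37) = 60.7 nm.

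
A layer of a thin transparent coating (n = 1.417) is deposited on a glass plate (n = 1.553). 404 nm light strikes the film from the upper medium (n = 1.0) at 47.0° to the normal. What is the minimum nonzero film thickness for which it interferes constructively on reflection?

Top surface (1.0 → 1.417): reflection off a higher-index medium gives a half-wave phase shift.
Ray reflecting at the bottom interface goes from n = 1.417 toward n = 1.553: a half-wave phase shift.
Zero or two π shifts → no net half-wave offset.
So the condition for constructive reflection is 2 n t cos θ_r = m λ.
Snell's law: 1.0 sin 47.0° = 1.417 sin θ_r → sin θ_r = 0.516, cos θ_r = 0.857.
Minimum nonzero at m = 1: t = λ / (2 n cos θ_r) = 404 / (2 × 1.417 × 0.857) = 166 nm.

166 nm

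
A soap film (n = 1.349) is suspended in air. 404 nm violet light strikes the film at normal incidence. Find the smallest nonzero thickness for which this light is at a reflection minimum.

150 nm

Ray reflecting at the top interface goes from n = 1.0 toward n = 1.349: a half-wave phase shift.
At the lower boundary (n = 1.349 to n = 1.0) the reflected ray undergoes no phase shift.
Exactly one π shift → a net half-wave offset.
For weak reflection here: 2 n t = m λ.
The smallest nonzero thickness corresponds to m = 1: t = m λ / (2 n) = 1.00 × 404 / (2 × 1.349) = 150 nm.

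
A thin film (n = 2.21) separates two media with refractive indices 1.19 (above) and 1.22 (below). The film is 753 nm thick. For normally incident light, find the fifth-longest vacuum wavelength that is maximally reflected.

At the upper boundary (n = 1.19 to n = 2.21) the reflected ray undergoes a half-wave phase shift.
At the lower boundary (n = 2.21 to n = 1.22) the reflected ray undergoes no phase shift.
The two reflections differ by half a wavelength.
For maximum reflection here: 2 n t = (m + ½) λ.
λ = 2 n t / (m + ½). The fifth-longest wavelength is m = 4: λ = 2 × 2.21 × 753 / 4.50 = 740 nm.

740 nm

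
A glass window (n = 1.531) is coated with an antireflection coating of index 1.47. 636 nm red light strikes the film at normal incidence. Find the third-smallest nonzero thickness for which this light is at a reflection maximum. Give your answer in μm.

At the upper boundary (n = 1.0 to n = 1.47) the reflected ray undergoes a half-wave phase shift.
Bottom surface (1.47 → 1.531): reflection off a higher-index medium gives a half-wave phase shift.
Zero or two π shifts → no net half-wave offset.
For bright reflection here: 2 n t = m λ.
The third-smallest nonzero thickness corresponds to m = 3: t = m λ / (2 n) = 3.00 × 636 / (2 × 1.47) = 649 nm.

0.649 μm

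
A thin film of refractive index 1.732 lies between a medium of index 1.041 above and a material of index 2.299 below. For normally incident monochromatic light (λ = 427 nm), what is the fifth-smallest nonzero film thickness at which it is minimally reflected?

Top surface (1.041 → 1.732): reflection off a higher-index medium gives a half-wave phase shift.
At the lower boundary (n = 1.732 to n = 2.299) the reflected ray undergoes a half-wave phase shift.
Zero or two π shifts → no net half-wave offset.
So the condition for destructive reflection is 2 n t = (m + ½) λ.
The fifth-smallest nonzero thickness corresponds to m = 4: t = (m + ½) λ / (2 n) = 4.50 × 427 / (2 × 1.732) = 555 nm.

555 nm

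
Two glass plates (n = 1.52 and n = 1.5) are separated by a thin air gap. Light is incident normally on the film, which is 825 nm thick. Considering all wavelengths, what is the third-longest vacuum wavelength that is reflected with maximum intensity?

Ray reflecting at the top interface goes from n = 1.52 toward n = 1.0: no phase shift.
Ray reflecting at the bottom interface goes from n = 1.0 toward n = 1.5: a half-wave phase shift.
Exactly one π shift → a net half-wave offset.
So the condition for constructive reflection is 2 n t = (m + ½) λ.
λ = 2 n t / (m + ½). The third-longest wavelength is m = 2: λ = 2 × 1.0 × 825 / 2.50 = 660 nm.

660 nm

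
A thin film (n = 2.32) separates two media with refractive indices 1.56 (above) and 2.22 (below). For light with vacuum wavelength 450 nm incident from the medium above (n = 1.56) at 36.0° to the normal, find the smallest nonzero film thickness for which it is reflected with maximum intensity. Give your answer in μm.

0.0528 μm

Top surface (1.56 → 2.32): reflection off a higher-index medium gives a half-wave phase shift.
Bottom surface (2.32 → 2.22): reflection off a lower-index medium gives no phase shift.
Net: one phase inversion between the two reflected rays.
With one net inversion, constructive interference in reflection requires 2 n t cos θ_r = (m + ½) λ.
Snell's law: 1.56 sin 36.0° = 2.32 sin θ_r → sin θ_r = 0.395, cos θ_r = 0.919.
Minimum at m = 0: t = λ / (4 n cos θ_r) = 450 / (4 × 2.32 × 0.919) = 52.8 nm.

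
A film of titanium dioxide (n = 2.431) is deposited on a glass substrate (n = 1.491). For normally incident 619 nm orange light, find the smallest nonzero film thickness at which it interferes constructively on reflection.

Top surface (1.0 → 2.431): reflection off a higher-index medium gives a half-wave phase shift.
Ray reflecting at the bottom interface goes from n = 2.431 toward n = 1.491: no phase shift.
Exactly one π shift → a net half-wave offset.
For bright reflection here: 2 n t = (m + ½) λ.
Minimum at m = 0: t = λ / (4 n) = 619 / (4 × 2.431) = 63.7 nm.

63.7 nm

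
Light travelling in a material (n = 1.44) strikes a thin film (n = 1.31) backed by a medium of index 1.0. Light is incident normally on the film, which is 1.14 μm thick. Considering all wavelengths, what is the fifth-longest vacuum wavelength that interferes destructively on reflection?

664 nm

Top surface (1.44 → 1.31): reflection off a lower-index medium gives no phase shift.
Bottom surface (1.31 → 1.0): reflection off a lower-index medium gives no phase shift.
Zero or two π shifts → no net half-wave offset.
So the condition for destructive reflection is 2 n t = (m + ½) λ.
λ = 2 n t / (m + ½). The fifth-longest wavelength is m = 4: λ = 2 × 1.31 × 1140 / 4.50 = 664 nm.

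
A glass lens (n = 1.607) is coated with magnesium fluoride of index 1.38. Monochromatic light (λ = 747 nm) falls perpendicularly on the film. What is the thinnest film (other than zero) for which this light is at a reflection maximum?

271 nm

Top surface (1.0 → 1.38): reflection off a higher-index medium gives a half-wave phase shift.
Bottom surface (1.38 → 1.607): reflection off a higher-index medium gives a half-wave phase shift.
The two reflections carry the same phase change, so no net offset.
For maximum reflection here: 2 n t = m λ.
Minimum nonzero at m = 1: t = λ / (2 n) = 747 / (2 × 1.38) = 271 nm.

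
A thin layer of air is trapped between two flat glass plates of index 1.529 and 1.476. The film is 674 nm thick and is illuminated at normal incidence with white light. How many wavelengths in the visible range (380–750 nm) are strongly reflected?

Top surface (1.529 → 1.0): reflection off a lower-index medium gives no phase shift.
Ray reflecting at the bottom interface goes from n = 1.0 toward n = 1.476: a half-wave phase shift.
The two reflections differ by half a wavelength.
So the condition for constructive reflection is 2 n t = (m + ½) λ.
λ = 2 n t / (m + ½) = 1348 / (m + ½) nm.
m=1: 899 nm (IR); m=2: 539 nm (visible); m=3: 385 nm (visible); m=4: 300 nm (UV).

2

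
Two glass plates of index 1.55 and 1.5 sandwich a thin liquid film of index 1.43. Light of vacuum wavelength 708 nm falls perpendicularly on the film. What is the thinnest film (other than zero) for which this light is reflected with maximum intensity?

124 nm

Top surface (1.55 → 1.43): reflection off a lower-index medium gives no phase shift.
At the lower boundary (n = 1.43 to n = 1.5) the reflected ray undergoes a half-wave phase shift.
The two reflections differ by half a wavelength.
For bright reflection here: 2 n t = (m + ½) λ.
Minimum at m = 0: t = λ / (4 n) = 708 / (4 × 1.43) = 124 nm.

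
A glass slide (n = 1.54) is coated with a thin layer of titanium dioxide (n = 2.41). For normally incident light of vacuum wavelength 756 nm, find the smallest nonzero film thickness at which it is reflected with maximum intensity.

78.4 nm

Top surface (1.0 → 2.41): reflection off a higher-index medium gives a half-wave phase shift.
Ray reflecting at the bottom interface goes from n = 2.41 toward n = 1.54: no phase shift.
Exactly one π shift → a net half-wave offset.
So the condition for constructive reflection is 2 n t = (m + ½) λ.
Minimum at m = 0: t = λ / (4 n) = 756 / (4 × 2.41) = 78.4 nm.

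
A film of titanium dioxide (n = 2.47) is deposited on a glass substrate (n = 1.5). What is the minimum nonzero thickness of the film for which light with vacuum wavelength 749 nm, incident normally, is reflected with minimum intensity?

Top surface (1.0 → 2.47): reflection off a higher-index medium gives a half-wave phase shift.
Bottom surface (2.47 → 1.5): reflection off a lower-index medium gives no phase shift.
Net: one phase inversion between the two reflected rays.
For dark reflection here: 2 n t = m λ.
Minimum nonzero at m = 1: t = λ / (2 n) = 749 / (2 × 2.47) = 152 nm.

152 nm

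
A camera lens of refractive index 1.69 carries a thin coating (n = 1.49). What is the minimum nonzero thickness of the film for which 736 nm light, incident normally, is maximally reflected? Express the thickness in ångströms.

At the upper boundary (n = 1.0 to n = 1.49) the reflected ray undergoes a half-wave phase shift.
Bottom surface (1.49 → 1.69): reflection off a higher-index medium gives a half-wave phase shift.
The two reflections carry the same phase change, so no net offset.
With no net inversion, constructive interference in reflection requires 2 n t = m λ.
Minimum nonzero at m = 1: t = λ / (2 n) = 736 / (2 × 1.49) = 247 nm.

2470 Å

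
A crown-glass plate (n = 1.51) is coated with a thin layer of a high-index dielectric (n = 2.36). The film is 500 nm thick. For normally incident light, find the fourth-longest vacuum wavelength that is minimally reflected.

At the upper boundary (n = 1.0 to n = 2.36) the reflected ray undergoes a half-wave phase shift.
Bottom surface (2.36 → 1.51): reflection off a lower-index medium gives no phase shift.
The two reflections differ by half a wavelength.
For weak reflection here: 2 n t = m λ.
λ = 2 n t / m. The fourth-longest wavelength is m = 4: λ = 2 × 2.36 × 500 / 4.00 = 590 nm.

590 nm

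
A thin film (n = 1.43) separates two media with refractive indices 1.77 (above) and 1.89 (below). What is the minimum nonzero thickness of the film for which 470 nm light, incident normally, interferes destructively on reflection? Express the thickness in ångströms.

Ray reflecting at the top interface goes from n = 1.77 toward n = 1.43: no phase shift.
At the lower boundary (n = 1.43 to n = 1.89) the reflected ray undergoes a half-wave phase shift.
Exactly one π shift → a net half-wave offset.
So the condition for destructive reflection is 2 n t = m λ.
Minimum nonzero at m = 1: t = λ / (2 n) = 470 / (2 × 1.43) = 164 nm.

1643 Å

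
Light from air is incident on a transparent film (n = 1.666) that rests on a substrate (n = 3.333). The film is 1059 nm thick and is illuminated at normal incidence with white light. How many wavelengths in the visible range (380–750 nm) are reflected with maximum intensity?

5

Top surface (1.0 → 1.666): reflection off a higher-index medium gives a half-wave phase shift.
At the lower boundary (n = 1.666 to n = 3.333) the reflected ray undergoes a half-wave phase shift.
The two reflections carry the same phase change, so no net offset.
For strong reflection here: 2 n t = m λ.
λ = 2 n t / m = 3529 / m nm.
m=4: 882 nm (IR); m=5: 706 nm (visible); m=6: 588 nm (visible); m=7: 504 nm (visible); m=8: 441 nm (visible); m=9: 392 nm (visible); m=10: 353 nm (UV).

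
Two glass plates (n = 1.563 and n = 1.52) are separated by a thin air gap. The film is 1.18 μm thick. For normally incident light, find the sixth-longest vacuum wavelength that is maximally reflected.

Ray reflecting at the top interface goes from n = 1.563 toward n = 1.0: no phase shift.
Bottom surface (1.0 → 1.52): reflection off a higher-index medium gives a half-wave phase shift.
Exactly one π shift → a net half-wave offset.
So the condition for constructive reflection is 2 n t = (m + ½) λ.
λ = 2 n t / (m + ½). The sixth-longest wavelength is m = 5: λ = 2 × 1.0 × 1180 / 5.50 = 429 nm.

429 nm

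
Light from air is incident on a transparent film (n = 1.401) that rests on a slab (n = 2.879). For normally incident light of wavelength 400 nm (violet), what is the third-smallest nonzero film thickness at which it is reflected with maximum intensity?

428 nm

Top surface (1.0 → 1.401): reflection off a higher-index medium gives a half-wave phase shift.
At the lower boundary (n = 1.401 to n = 2.879) the reflected ray undergoes a half-wave phase shift.
Zero or two π shifts → no net half-wave offset.
So the condition for constructive reflection is 2 n t = m λ.
The third-smallest nonzero thickness corresponds to m = 3: t = m λ / (2 n) = 3.00 × 400 / (2 × 1.401) = 428 nm.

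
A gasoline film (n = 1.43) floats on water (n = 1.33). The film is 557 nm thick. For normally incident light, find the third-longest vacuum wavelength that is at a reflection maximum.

Top surface (1.0 → 1.43): reflection off a higher-index medium gives a half-wave phase shift.
At the lower boundary (n = 1.43 to n = 1.33) the reflected ray undergoes no phase shift.
The two reflections differ by half a wavelength.
For strong reflection here: 2 n t = (m + ½) λ.
λ = 2 n t / (m + ½). The third-longest wavelength is m = 2: λ = 2 × 1.43 × 557 / 2.50 = 637 nm.

637 nm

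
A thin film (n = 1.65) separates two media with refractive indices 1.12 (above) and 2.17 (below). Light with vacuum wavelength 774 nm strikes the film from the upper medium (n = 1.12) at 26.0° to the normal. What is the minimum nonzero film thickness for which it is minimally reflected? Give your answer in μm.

Top surface (1.12 → 1.65): reflection off a higher-index medium gives a half-wave phase shift.
Bottom surface (1.65 → 2.17): reflection off a higher-index medium gives a half-wave phase shift.
The two reflections carry the same phase change, so no net offset.
For minimum reflection here: 2 n t cos θ_r = (m + ½) λ.
Snell's law: 1.12 sin 26.0° = 1.65 sin θ_r → sin θ_r = 0.298, cos θ_r = 0.955.
Minimum at m = 0: t = λ / (4 n cos θ_r) = 774 / (4 × 1.65 × 0.955) = 123 nm.

0.123 μm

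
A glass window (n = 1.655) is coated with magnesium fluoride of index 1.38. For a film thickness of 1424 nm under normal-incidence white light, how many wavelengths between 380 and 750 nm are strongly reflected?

Top surface (1.0 → 1.38): reflection off a higher-index medium gives a half-wave phase shift.
At the lower boundary (n = 1.38 to n = 1.655) the reflected ray undergoes a half-wave phase shift.
Zero or two π shifts → no net half-wave offset.
With no net inversion, constructive interference in reflection requires 2 n t = m λ.
λ = 2 n t / m = 3930 / m nm.
m=5: 786 nm (IR); m=6: 655 nm (visible); m=7: 561 nm (visible); m=8: 491 nm (visible); m=9: 437 nm (visible); m=10: 393 nm (visible); m=11: 357 nm (UV).

5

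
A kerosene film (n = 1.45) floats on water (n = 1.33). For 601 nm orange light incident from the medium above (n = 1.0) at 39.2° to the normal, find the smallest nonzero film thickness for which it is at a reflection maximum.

Ray reflecting at the top interface goes from n = 1.0 toward n = 1.45: a half-wave phase shift.
Ray reflecting at the bottom interface goes from n = 1.45 toward n = 1.33: no phase shift.
Exactly one π shift → a net half-wave offset.
With one net inversion, constructive interference in reflection requires 2 n t cos θ_r = (m + ½) λ.
Snell's law: 1.0 sin 39.2° = 1.45 sin θ_r → sin θ_r = 0.436, cos θ_r = 0.900.
Minimum at m = 0: t = λ / (4 n cos θ_r) = 601 / (4 × 1.45 × 0.900) = 115 nm.

115 nm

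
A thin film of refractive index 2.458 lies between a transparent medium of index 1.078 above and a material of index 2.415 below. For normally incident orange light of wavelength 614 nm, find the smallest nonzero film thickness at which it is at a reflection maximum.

62.4 nm

Top surface (1.078 → 2.458): reflection off a higher-index medium gives a half-wave phase shift.
Bottom surface (2.458 → 2.415): reflection off a lower-index medium gives no phase shift.
Exactly one π shift → a net half-wave offset.
So the condition for constructive reflection is 2 n t = (m + ½) λ.
Minimum at m = 0: t = λ / (4 n) = 614 / (4 × 2.458) = 62.4 nm.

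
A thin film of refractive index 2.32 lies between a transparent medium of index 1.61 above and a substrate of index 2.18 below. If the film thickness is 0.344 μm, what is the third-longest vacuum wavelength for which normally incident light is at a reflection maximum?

638 nm

At the upper boundary (n = 1.61 to n = 2.32) the reflected ray undergoes a half-wave phase shift.
At the lower boundary (n = 2.32 to n = 2.18) the reflected ray undergoes no phase shift.
Net: one phase inversion between the two reflected rays.
With one net inversion, constructive interference in reflection requires 2 n t = (m + ½) λ.
λ = 2 n t / (m + ½). The third-longest wavelength is m = 2: λ = 2 × 2.32 × 344 / 2.50 = 638 nm.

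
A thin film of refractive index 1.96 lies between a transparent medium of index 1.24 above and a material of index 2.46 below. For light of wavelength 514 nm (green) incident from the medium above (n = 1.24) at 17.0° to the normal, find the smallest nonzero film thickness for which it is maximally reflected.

Top surface (1.24 → 1.96): reflection off a higher-index medium gives a half-wave phase shift.
Bottom surface (1.96 → 2.46): reflection off a higher-index medium gives a half-wave phase shift.
Zero or two π shifts → no net half-wave offset.
With no net inversion, constructive interference in reflection requires 2 n t cos θ_r = m λ.
Snell's law: 1.24 sin 17.0° = 1.96 sin θ_r → sin θ_r = 0.185, cos θ_r = 0.983.
Minimum nonzero at m = 1: t = λ / (2 n cos θ_r) = 514 / (2 × 1.96 × 0.983) = 133 nm.

133 nm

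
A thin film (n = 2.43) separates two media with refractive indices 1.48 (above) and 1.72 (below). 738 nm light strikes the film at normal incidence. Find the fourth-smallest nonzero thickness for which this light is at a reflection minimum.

Ray reflecting at the top interface goes from n = 1.48 toward n = 2.43: a half-wave phase shift.
Bottom surface (2.43 → 1.72): reflection off a lower-index medium gives no phase shift.
Net: one phase inversion between the two reflected rays.
With one net inversion, destructive interference in reflection requires 2 n t = m λ.
The fourth-smallest nonzero thickness corresponds to m = 4: t = m λ / (2 n) = 4.00 × 738 / (2 × 2.43) = 607 nm.

607 nm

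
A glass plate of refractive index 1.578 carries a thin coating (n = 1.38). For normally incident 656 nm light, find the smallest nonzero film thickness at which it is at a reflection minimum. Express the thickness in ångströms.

1188 Å

Top surface (1.0 → 1.38): reflection off a higher-index medium gives a half-wave phase shift.
Bottom surface (1.38 → 1.578): reflection off a higher-index medium gives a half-wave phase shift.
Zero or two π shifts → no net half-wave offset.
So the condition for destructive reflection is 2 n t = (m + ½) λ.
Minimum at m = 0: t = λ / (4 n) = 656 / (4 × 1.38) = 119 nm.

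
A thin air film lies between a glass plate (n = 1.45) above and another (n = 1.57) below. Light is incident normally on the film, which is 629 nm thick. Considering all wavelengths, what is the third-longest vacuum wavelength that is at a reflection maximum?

Ray reflecting at the top interface goes from n = 1.45 toward n = 1.0: no phase shift.
At the lower boundary (n = 1.0 to n = 1.57) the reflected ray undergoes a half-wave phase shift.
Net: one phase inversion between the two reflected rays.
So the condition for constructive reflection is 2 n t = (m + ½) λ.
λ = 2 n t / (m + ½). The third-longest wavelength is m = 2: λ = 2 × 1.0 × 629 / 2.50 = 503 nm.

503 nm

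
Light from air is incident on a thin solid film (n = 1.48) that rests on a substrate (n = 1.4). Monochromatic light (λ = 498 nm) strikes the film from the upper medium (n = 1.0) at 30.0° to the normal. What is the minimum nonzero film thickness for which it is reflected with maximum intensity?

89.4 nm

At the upper boundary (n = 1.0 to n = 1.48) the reflected ray undergoes a half-wave phase shift.
Bottom surface (1.48 → 1.4): reflection off a lower-index medium gives no phase shift.
Net: one phase inversion between the two reflected rays.
With one net inversion, constructive interference in reflection requires 2 n t cos θ_r = (m + ½) λ.
Snell's law: 1.0 sin 30.0° = 1.48 sin θ_r → sin θ_r = 0.338, cos θ_r = 0.941.
Minimum at m = 0: t = λ / (4 n cos θ_r) = 498 / (4 × 1.48 × 0.941) = 89.4 nm.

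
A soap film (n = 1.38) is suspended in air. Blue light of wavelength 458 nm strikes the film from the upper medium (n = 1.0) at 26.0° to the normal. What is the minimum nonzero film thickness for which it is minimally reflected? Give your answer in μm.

Ray reflecting at the top interface goes from n = 1.0 toward n = 1.38: a half-wave phase shift.
Ray reflecting at the bottom interface goes from n = 1.38 toward n = 1.0: no phase shift.
The two reflections differ by half a wavelength.
So the condition for destructive reflection is 2 n t cos θ_r = m λ.
Snell's law: 1.0 sin 26.0° = 1.38 sin θ_r → sin θ_r = 0.318, cos θ_r = 0.948.
Minimum nonzero at m = 1: t = λ / (2 n cos θ_r) = 458 / (2 × 1.38 × 0.948) = 175 nm.

0.175 μm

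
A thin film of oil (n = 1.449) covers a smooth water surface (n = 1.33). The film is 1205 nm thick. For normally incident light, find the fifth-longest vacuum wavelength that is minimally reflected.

Top surface (1.0 → 1.449): reflection off a higher-index medium gives a half-wave phase shift.
Ray reflecting at the bottom interface goes from n = 1.449 toward n = 1.33: no phase shift.
Exactly one π shift → a net half-wave offset.
So the condition for destructive reflection is 2 n t = m λ.
λ = 2 n t / m. The fifth-longest wavelength is m = 5: λ = 2 × 1.449 × 1205 / 5.00 = 698 nm.

698 nm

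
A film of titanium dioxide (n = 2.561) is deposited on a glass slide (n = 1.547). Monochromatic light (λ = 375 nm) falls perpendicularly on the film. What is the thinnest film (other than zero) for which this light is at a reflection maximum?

36.6 nm

Ray reflecting at the top interface goes from n = 1.0 toward n = 2.561: a half-wave phase shift.
Ray reflecting at the bottom interface goes from n = 2.561 toward n = 1.547: no phase shift.
Exactly one π shift → a net half-wave offset.
With one net inversion, constructive interference in reflection requires 2 n t = (m + ½) λ.
Minimum at m = 0: t = λ / (4 n) = 375 / (4 × 2.561) = 36.6 nm.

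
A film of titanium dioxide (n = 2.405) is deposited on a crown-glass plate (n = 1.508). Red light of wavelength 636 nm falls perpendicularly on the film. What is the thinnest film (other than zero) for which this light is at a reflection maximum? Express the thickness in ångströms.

661 Å

Ray reflecting at the top interface goes from n = 1.0 toward n = 2.405: a half-wave phase shift.
Ray reflecting at the bottom interface goes from n = 2.405 toward n = 1.508: no phase shift.
Exactly one π shift → a net half-wave offset.
With one net inversion, constructive interference in reflection requires 2 n t = (m + ½) λ.
Minimum at m = 0: t = λ / (4 n) = 636 / (4 × 2.405) = 66.1 nm.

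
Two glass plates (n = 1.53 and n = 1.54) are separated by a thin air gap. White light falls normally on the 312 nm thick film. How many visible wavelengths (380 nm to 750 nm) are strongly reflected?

1

Top surface (1.53 → 1.0): reflection off a lower-index medium gives no phase shift.
Bottom surface (1.0 → 1.54): reflection off a higher-index medium gives a half-wave phase shift.
The two reflections differ by half a wavelength.
For strong reflection here: 2 n t = (m + ½) λ.
λ = 2 n t / (m + ½) = 624 / (m + ½) nm.
m=0: 1248 nm (IR); m=1: 416 nm (visible); m=2: 250 nm (UV).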